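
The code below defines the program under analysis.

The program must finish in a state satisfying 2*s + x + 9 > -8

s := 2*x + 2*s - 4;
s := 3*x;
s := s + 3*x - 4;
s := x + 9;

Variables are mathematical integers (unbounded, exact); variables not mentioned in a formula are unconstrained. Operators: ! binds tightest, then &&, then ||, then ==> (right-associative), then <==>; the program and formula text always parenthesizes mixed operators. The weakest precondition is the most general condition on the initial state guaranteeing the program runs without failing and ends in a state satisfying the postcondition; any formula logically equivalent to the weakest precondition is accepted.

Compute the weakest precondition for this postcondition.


Working backward. After the program, the postcondition 2*s + x + 9 > -8 must hold; in canonical form it is 2*s + x > -17.
Before s := x + 9: 3*x > -35
Before s := s + 3*x - 4: 3*x > -35
Before s := 3*x: 3*x > -35
Before s := 2*x + 2*s - 4: 3*x > -35
Answer: WP = 3*x > -35


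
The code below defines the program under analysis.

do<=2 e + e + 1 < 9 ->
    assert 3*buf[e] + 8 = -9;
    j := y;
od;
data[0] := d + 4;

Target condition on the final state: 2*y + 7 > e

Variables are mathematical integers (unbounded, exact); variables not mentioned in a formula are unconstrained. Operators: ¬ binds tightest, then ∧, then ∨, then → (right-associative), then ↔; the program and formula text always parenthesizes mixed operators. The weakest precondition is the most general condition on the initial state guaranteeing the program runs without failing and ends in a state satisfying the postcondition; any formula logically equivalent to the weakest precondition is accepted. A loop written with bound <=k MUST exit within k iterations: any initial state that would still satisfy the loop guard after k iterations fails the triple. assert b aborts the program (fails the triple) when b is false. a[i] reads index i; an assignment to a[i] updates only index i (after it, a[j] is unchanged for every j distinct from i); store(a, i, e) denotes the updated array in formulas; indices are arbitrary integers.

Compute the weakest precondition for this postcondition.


Working backward. After the program, the postcondition 2*y + 7 > e must hold; in canonical form it is 2*y > e - 7.
Before data[0] := d + 4: 2*y > e - 7
Before the loop (bound <=2), unroll the exhaustion recursion (WP_0 = exit-now case; WP_j = one more guarded iteration, up to j = 2):
  WP_0: (¬(2*e < 8)) ∧ 2*y > e - 7
  WP_1: (2*e < 8 → (3*buf[e] = -17 ∧ (¬(2*e < 8)) ∧ 2*y > e - 7)) ∧ ((¬(2*e < 8)) → 2*y > e - 7)
  WP_2: (2*e < 8 → (3*buf[e] = -17 ∧ (2*e < 8 → (3*buf[e] = -17 ∧ (¬(2*e < 8)) ∧ 2*y > e - 7)) ∧ ((¬(2*e < 8)) → 2*y > e - 7))) ∧ ((¬(2*e < 8)) → 2*y > e - 7)
So before the loop: (2*e < 8 → (3*buf[e] = -17 ∧ (2*e < 8 → (3*buf[e] = -17 ∧ (¬(2*e < 8)) ∧ 2*y > e - 7)) ∧ ((¬(2*e < 8)) → 2*y > e - 7))) ∧ ((¬(2*e < 8)) → 2*y > e - 7)
Answer: WP = (2*e < 8 → (3*buf[e] = -17 ∧ (2*e < 8 → (3*buf[e] = -17 ∧ (¬(2*e < 8)) ∧ 2*y > e - 7)) ∧ ((¬(2*e < 8)) → 2*y > e - 7))) ∧ ((¬(2*e < 8)) → 2*y > e - 7)


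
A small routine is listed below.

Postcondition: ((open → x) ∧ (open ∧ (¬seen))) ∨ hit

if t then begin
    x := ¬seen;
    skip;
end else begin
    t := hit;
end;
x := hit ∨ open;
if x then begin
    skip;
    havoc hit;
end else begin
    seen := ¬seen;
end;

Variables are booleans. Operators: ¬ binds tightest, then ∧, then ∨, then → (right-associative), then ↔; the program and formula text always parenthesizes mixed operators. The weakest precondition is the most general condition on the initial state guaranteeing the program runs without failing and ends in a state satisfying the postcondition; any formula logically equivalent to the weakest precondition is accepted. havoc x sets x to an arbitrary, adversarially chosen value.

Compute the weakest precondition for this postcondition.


Working backward. After the program, the postcondition ((open → x) ∧ (open ∧ (¬seen))) ∨ hit must hold; in canonical form it is ((open → x) ∧ open ∧ (¬seen)) ∨ hit.
Then branch requires (open → x) ∧ open ∧ (¬seen); else branch requires ((open → x) ∧ open ∧ seen) ∨ hit.
Before the if: (x → ((open → x) ∧ open ∧ (¬seen))) ∧ ((¬x) → (((open → x) ∧ open ∧ seen) ∨ hit))
Before x := hit ∨ open: ((hit ∨ open) → ((open → (hit ∨ open)) ∧ open ∧ (¬seen))) ∧ ((¬(hit ∨ open)) → (((open → (hit ∨ open)) ∧ open ∧ seen) ∨ hit))
Then branch requires ((hit ∨ open) → ((open → (hit ∨ open)) ∧ open ∧ (¬seen))) ∧ ((¬(hit ∨ open)) → (((open → (hit ∨ open)) ∧ open ∧ seen) ∨ hit)); else branch requires ((hit ∨ open) → ((open → (hit ∨ open)) ∧ open ∧ (¬seen))) ∧ ((¬(hit ∨ open)) → (((open → (hit ∨ open)) ∧ open ∧ seen) ∨ hit)).
Before the if: (t → (((hit ∨ open) → ((open → (hit ∨ open)) ∧ open ∧ (¬seen))) ∧ ((¬(hit ∨ open)) → (((open → (hit ∨ open)) ∧ open ∧ seen) ∨ hit)))) ∧ ((¬t) → (((hit ∨ open) → ((open → (hit ∨ open)) ∧ open ∧ (¬seen))) ∧ ((¬(hit ∨ open)) → (((open → (hit ∨ open)) ∧ open ∧ seen) ∨ hit))))
Answer: WP = (t → (((hit ∨ open) → ((open → (hit ∨ open)) ∧ open ∧ (¬seen))) ∧ ((¬(hit ∨ open)) → (((open → (hit ∨ open)) ∧ open ∧ seen) ∨ hit)))) ∧ ((¬t) → (((hit ∨ open) → ((open → (hit ∨ open)) ∧ open ∧ (¬seen))) ∧ ((¬(hit ∨ open)) → (((open → (hit ∨ open)) ∧ open ∧ seen) ∨ hit))))


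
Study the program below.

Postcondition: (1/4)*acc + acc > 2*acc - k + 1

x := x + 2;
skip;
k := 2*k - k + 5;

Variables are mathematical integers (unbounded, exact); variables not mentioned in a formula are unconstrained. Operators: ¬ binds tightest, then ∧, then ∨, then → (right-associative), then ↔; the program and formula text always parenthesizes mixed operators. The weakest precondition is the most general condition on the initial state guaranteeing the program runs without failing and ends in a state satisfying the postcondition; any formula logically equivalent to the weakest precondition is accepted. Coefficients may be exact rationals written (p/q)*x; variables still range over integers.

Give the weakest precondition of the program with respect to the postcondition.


Working backward. After the program, the postcondition (1/4)*acc + acc > 2*acc - k + 1 must hold; in canonical form it is k > (3/4)*acc + 1.
Before k := 2*k - k + 5: k > (3/4)*acc - 4
Before skip: k > (3/4)*acc - 4
Before x := x + 2: k > (3/4)*acc - 4
Answer: WP = k > (3/4)*acc - 4


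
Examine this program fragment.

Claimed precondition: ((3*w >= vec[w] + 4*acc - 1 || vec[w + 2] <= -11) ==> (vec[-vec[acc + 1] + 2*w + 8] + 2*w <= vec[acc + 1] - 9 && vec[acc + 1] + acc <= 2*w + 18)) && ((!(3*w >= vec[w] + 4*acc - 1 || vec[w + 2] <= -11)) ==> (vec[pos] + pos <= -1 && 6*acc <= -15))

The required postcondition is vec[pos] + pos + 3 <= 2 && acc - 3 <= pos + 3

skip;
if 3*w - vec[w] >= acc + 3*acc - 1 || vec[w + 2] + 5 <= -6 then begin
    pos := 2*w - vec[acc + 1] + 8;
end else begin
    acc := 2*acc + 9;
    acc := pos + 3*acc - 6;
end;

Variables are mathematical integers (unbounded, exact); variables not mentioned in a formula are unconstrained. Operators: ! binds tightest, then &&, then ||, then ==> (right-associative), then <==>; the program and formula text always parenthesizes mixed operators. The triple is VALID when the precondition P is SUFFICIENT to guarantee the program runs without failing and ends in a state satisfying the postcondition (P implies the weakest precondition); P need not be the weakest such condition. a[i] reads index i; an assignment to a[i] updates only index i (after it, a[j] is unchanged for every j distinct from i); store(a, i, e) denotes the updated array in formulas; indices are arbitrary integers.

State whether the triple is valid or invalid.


Working backward. After the program, the postcondition vec[pos] + pos + 3 <= 2 && acc - 3 <= pos + 3 must hold; in canonical form it is vec[pos] + pos <= -1 && acc <= pos + 6.
Then branch requires vec[-vec[acc + 1] + 2*w + 8] + 2*w <= vec[acc + 1] - 9 && vec[acc + 1] + acc <= 2*w + 14; else branch requires vec[pos] + pos <= -1 && 6*acc <= -15.
Before the if: ((3*w >= vec[w] + 4*acc - 1 || vec[w + 2] <= -11) ==> (vec[-vec[acc + 1] + 2*w + 8] + 2*w <= vec[acc + 1] - 9 && vec[acc + 1] + acc <= 2*w + 14)) && ((!(3*w >= vec[w] + 4*acc - 1 || vec[w + 2] <= -11)) ==> (vec[pos] + pos <= -1 && 6*acc <= -15))
Before skip: ((3*w >= vec[w] + 4*acc - 1 || vec[w + 2] <= -11) ==> (vec[-vec[acc + 1] + 2*w + 8] + 2*w <= vec[acc + 1] - 9 && vec[acc + 1] + acc <= 2*w + 14)) && ((!(3*w >= vec[w] + 4*acc - 1 || vec[w + 2] <= -11)) ==> (vec[pos] + pos <= -1 && 6*acc <= -15))
The weakest precondition is ((3*w >= vec[w] + 4*acc - 1 || vec[w + 2] <= -11) ==> (vec[-vec[acc + 1] + 2*w + 8] + 2*w <= vec[acc + 1] - 9 && vec[acc + 1] + acc <= 2*w + 14)) && ((!(3*w >= vec[w] + 4*acc - 1 || vec[w + 2] <= -11)) ==> (vec[pos] + pos <= -1 && 6*acc <= -15)).
Check whether ((3*w >= vec[w] + 4*acc - 1 || vec[w + 2] <= -11) ==> (vec[-vec[acc + 1] + 2*w + 8] + 2*w <= vec[acc + 1] - 9 && vec[acc + 1] + acc <= 2*w + 18)) && ((!(3*w >= vec[w] + 4*acc - 1 || vec[w + 2] <= -11)) ==> (vec[pos] + pos <= -1 && 6*acc <= -15)) implies it.
Countermodel: at the initial state acc = -3, pos = 6516, vec = {[-10] = 9, [-2] = 18, [0] = -11, [2] = -11, [6516] = -6517, elsewhere -11}, w = 0, the precondition holds but the weakest precondition fails.
Answer: invalid


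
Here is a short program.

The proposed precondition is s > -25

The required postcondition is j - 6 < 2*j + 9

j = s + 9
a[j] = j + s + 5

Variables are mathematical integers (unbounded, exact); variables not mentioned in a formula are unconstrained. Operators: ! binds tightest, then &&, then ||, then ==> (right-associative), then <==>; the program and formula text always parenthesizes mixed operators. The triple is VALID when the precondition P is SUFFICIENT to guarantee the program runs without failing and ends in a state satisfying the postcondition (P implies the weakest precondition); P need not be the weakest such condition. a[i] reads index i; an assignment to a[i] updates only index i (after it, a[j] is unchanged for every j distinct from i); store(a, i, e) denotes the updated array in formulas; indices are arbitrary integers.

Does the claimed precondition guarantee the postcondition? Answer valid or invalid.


Working backward. After the program, the postcondition j - 6 < 2*j + 9 must hold; in canonical form it is j > -15.
Before a[j] := j + s + 5: j > -15
Before j := s + 9: s > -24
The weakest precondition is s > -24.
Check whether s > -25 implies it.
Countermodel: at the initial state s = -24, the precondition holds but the weakest precondition fails.
Answer: invalid


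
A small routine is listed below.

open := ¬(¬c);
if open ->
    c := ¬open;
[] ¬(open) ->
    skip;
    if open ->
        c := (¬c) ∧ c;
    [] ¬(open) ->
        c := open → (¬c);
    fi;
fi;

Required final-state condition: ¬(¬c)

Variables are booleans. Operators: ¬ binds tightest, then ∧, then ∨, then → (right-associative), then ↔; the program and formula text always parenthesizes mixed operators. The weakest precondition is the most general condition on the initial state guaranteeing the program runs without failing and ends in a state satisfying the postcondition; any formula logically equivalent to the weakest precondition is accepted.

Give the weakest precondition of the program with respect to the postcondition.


Working backward. After the program, the postcondition ¬(¬c) must hold; in canonical form it is c.
Then branch requires ¬open; else branch requires (¬open) ∧ ((¬open) → (open → (¬c))).
Before the if: (open → (¬open)) ∧ ((¬open) → ((¬open) ∧ ((¬open) → (open → (¬c)))))
Before open := ¬(¬c): (c → (¬c)) ∧ ((¬c) → ((¬c) ∧ ((¬c) → (c → (¬c)))))
Answer: WP = (c → (¬c)) ∧ ((¬c) → ((¬c) ∧ ((¬c) → (c → (¬c)))))


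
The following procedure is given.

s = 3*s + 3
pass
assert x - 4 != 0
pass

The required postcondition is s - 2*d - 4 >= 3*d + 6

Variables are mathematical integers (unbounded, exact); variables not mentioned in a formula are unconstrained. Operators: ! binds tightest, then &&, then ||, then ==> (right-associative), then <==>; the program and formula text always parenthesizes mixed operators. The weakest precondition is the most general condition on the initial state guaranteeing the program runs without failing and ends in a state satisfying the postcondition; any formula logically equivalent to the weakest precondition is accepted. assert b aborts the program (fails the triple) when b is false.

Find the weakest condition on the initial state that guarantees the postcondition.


Working backward. After the program, the postcondition s - 2*d - 4 >= 3*d + 6 must hold; in canonical form it is s >= 5*d + 10.
Before skip: s >= 5*d + 10
Before assert x - 4 != 0: x != 4 && s >= 5*d + 10
Before skip: x != 4 && s >= 5*d + 10
Before s := 3*s + 3: x != 4 && 3*s >= 5*d + 7
Answer: WP = x != 4 && 3*s >= 5*d + 7


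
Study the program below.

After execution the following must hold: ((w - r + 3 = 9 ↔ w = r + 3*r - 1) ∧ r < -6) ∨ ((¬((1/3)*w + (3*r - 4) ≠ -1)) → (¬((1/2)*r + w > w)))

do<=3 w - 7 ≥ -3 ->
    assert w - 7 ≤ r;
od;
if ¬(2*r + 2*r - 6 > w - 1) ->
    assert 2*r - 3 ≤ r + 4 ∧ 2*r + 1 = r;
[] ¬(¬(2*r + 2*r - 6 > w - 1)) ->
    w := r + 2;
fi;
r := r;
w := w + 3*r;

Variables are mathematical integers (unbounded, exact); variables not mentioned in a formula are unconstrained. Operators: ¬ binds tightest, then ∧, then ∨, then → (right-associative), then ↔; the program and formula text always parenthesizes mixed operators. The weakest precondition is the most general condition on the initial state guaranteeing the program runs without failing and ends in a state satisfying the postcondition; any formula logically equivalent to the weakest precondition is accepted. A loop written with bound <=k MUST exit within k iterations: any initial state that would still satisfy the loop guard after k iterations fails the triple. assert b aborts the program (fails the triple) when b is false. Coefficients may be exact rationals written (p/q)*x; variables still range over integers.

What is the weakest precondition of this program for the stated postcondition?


Working backward. After the program, the postcondition ((w - r + 3 = 9 ↔ w = r + 3*r - 1) ∧ r < -6) ∨ ((¬((1/3)*w + (3*r - 4) ≠ -1)) → (¬((1/2)*r + w > w))) must hold; in canonical form it is ((w = r + 6 ↔ w = 4*r - 1) ∧ r < -6) ∨ ((¬(3*r + (1/3)*w ≠ 3)) → (¬((1/2)*r > 0))).
Before w := w + 3*r: ((2*r + w = 6 ↔ w = r - 1) ∧ r < -6) ∨ ((¬(4*r + (1/3)*w ≠ 3)) → (¬((1/2)*r > 0)))
Before r := r: ((2*r + w = 6 ↔ w = r - 1) ∧ r < -6) ∨ ((¬(4*r + (1/3)*w ≠ 3)) → (¬((1/2)*r > 0)))
Then branch requires r ≤ 7 ∧ r = -1 ∧ (((2*r + w = 6 ↔ w = r - 1) ∧ r < -6) ∨ ((¬(4*r + (1/3)*w ≠ 3)) → (¬((1/2)*r > 0)))); else branch requires ((¬(3*r = 4)) ∧ r < -6) ∨ ((¬((13/3)*r ≠ 7/3)) → (¬((1/2)*r > 0))).
Before the if: ((¬(4*r > w + 5)) → (r ≤ 7 ∧ r = -1 ∧ (((2*r + w = 6 ↔ w = r - 1) ∧ r < -6) ∨ ((¬(4*r + (1/3)*w ≠ 3)) → (¬((1/2)*r > 0)))))) ∧ (4*r > w + 5 → (((¬(3*r = 4)) ∧ r < -6) ∨ ((¬((13/3)*r ≠ 7/3)) → (¬((1/2)*r > 0)))))
Before the loop (bound <=3), unroll the exhaustion recursion (WP_0 = exit-now case; WP_j = one more guarded iteration, up to j = 3):
  WP_0: (¬(w ≥ 4)) ∧ ((¬(4*r > w + 5)) → (r ≤ 7 ∧ r = -1 ∧ (((2*r + w = 6 ↔ w = r - 1) ∧ r < -6) ∨ ((¬(4*r + (1/3)*w ≠ 3)) → (¬((1/2)*r > 0)))))) ∧ (4*r > w + 5 → (((¬(3*r = 4)) ∧ r < -6) ∨ ((¬((13/3)*r ≠ 7/3)) → (¬((1/2)*r > 0)))))
  WP_1: (w ≥ 4 → (w ≤ r + 7 ∧ (¬(w ≥ 4)) ∧ ((¬(4*r > w + 5)) → (r ≤ 7 ∧ r = -1 ∧ (((2*r + w = 6 ↔ w = r - 1) ∧ r < -6) ∨ ((¬(4*r + (1/3)*w ≠ 3)) → (¬((1/2)*r > 0)))))) ∧ (4*r > w + 5 → (((¬(3*r = 4)) ∧ r < -6) ∨ ((¬((13/3)*r ≠ 7/3)) → (¬((1/2)*r > 0))))))) ∧ ((¬(w ≥ 4)) → (((¬(4*r > w + 5)) → (r ≤ 7 ∧ r = -1 ∧ (((2*r + w = 6 ↔ w = r - 1) ∧ r < -6) ∨ ((¬(4*r + (1/3)*w ≠ 3)) → (¬((1/2)*r > 0)))))) ∧ (4*r > w + 5 → (((¬(3*r = 4)) ∧ r < -6) ∨ ((¬((13/3)*r ≠ 7/3)) → (¬((1/2)*r > 0)))))))
  WP_2: (w ≥ 4 → (w ≤ r + 7 ∧ (w ≥ 4 → (w ≤ r + 7 ∧ (¬(w ≥ 4)) ∧ ((¬(4*r > w + 5)) → (r ≤ 7 ∧ r = -1 ∧ (((2*r + w = 6 ↔ w = r - 1) ∧ r < -6) ∨ ((¬(4*r + (1/3)*w ≠ 3)) → (¬((1/2)*r > 0)))))) ∧ (4*r > w + 5 → (((¬(3*r = 4)) ∧ r < -6) ∨ ((¬((13/3)*r ≠ 7/3)) → (¬((1/2)*r > 0))))))) ∧ ((¬(w ≥ 4)) → (((¬(4*r > w + 5)) → (r ≤ 7 ∧ r = -1 ∧ (((2*r + w = 6 ↔ w = r - 1) ∧ r < -6) ∨ ((¬(4*r + (1/3)*w ≠ 3)) → (¬((1/2)*r > 0)))))) ∧ (4*r > w + 5 → (((¬(3*r = 4)) ∧ r < -6) ∨ ((¬((13/3)*r ≠ 7/3)) → (¬((1/2)*r > 0))))))))) ∧ ((¬(w ≥ 4)) → (((¬(4*r > w + 5)) → (r ≤ 7 ∧ r = -1 ∧ (((2*r + w = 6 ↔ w = r - 1) ∧ r < -6) ∨ ((¬(4*r + (1/3)*w ≠ 3)) → (¬((1/2)*r > 0)))))) ∧ (4*r > w + 5 → (((¬(3*r = 4)) ∧ r < -6) ∨ ((¬((13/3)*r ≠ 7/3)) → (¬((1/2)*r > 0)))))))
  WP_3: (w ≥ 4 → (w ≤ r + 7 ∧ (w ≥ 4 → (w ≤ r + 7 ∧ (w ≥ 4 → (w ≤ r + 7 ∧ (¬(w ≥ 4)) ∧ ((¬(4*r > w + 5)) → (r ≤ 7 ∧ r = -1 ∧ (((2*r + w = 6 ↔ w = r - 1) ∧ r < -6) ∨ ((¬(4*r + (1/3)*w ≠ 3)) → (¬((1/2)*r > 0)))))) ∧ (4*r > w + 5 → (((¬(3*r = 4)) ∧ r < -6) ∨ ((¬((13/3)*r ≠ 7/3)) → (¬((1/2)*r > 0))))))) ∧ ((¬(w ≥ 4)) → (((¬(4*r > w + 5)) → (r ≤ 7 ∧ r = -1 ∧ (((2*r + w = 6 ↔ w = r - 1) ∧ r < -6) ∨ ((¬(4*r + (1/3)*w ≠ 3)) → (¬((1/2)*r > 0)))))) ∧ (4*r > w + 5 → (((¬(3*r = 4)) ∧ r < -6) ∨ ((¬((13/3)*r ≠ 7/3)) → (¬((1/2)*r > 0))))))))) ∧ ((¬(w ≥ 4)) → (((¬(4*r > w + 5)) → (r ≤ 7 ∧ r = -1 ∧ (((2*r + w = 6 ↔ w = r - 1) ∧ r < -6) ∨ ((¬(4*r + (1/3)*w ≠ 3)) → (¬((1/2)*r > 0)))))) ∧ (4*r > w + 5 → (((¬(3*r = 4)) ∧ r < -6) ∨ ((¬((13/3)*r ≠ 7/3)) → (¬((1/2)*r > 0))))))))) ∧ ((¬(w ≥ 4)) → (((¬(4*r > w + 5)) → (r ≤ 7 ∧ r = -1 ∧ (((2*r + w = 6 ↔ w = r - 1) ∧ r < -6) ∨ ((¬(4*r + (1/3)*w ≠ 3)) → (¬((1/2)*r > 0)))))) ∧ (4*r > w + 5 → (((¬(3*r = 4)) ∧ r < -6) ∨ ((¬((13/3)*r ≠ 7/3)) → (¬((1/2)*r > 0)))))))
So before the loop: (w ≥ 4 → (w ≤ r + 7 ∧ (w ≥ 4 → (w ≤ r + 7 ∧ (w ≥ 4 → (w ≤ r + 7 ∧ (¬(w ≥ 4)) ∧ ((¬(4*r > w + 5)) → (r ≤ 7 ∧ r = -1 ∧ (((2*r + w = 6 ↔ w = r - 1) ∧ r < -6) ∨ ((¬(4*r + (1/3)*w ≠ 3)) → (¬((1/2)*r > 0)))))) ∧ (4*r > w + 5 → (((¬(3*r = 4)) ∧ r < -6) ∨ ((¬((13/3)*r ≠ 7/3)) → (¬((1/2)*r > 0))))))) ∧ ((¬(w ≥ 4)) → (((¬(4*r > w + 5)) → (r ≤ 7 ∧ r = -1 ∧ (((2*r + w = 6 ↔ w = r - 1) ∧ r < -6) ∨ ((¬(4*r + (1/3)*w ≠ 3)) → (¬((1/2)*r > 0)))))) ∧ (4*r > w + 5 → (((¬(3*r = 4)) ∧ r < -6) ∨ ((¬((13/3)*r ≠ 7/3)) → (¬((1/2)*r > 0))))))))) ∧ ((¬(w ≥ 4)) → (((¬(4*r > w + 5)) → (r ≤ 7 ∧ r = -1 ∧ (((2*r + w = 6 ↔ w = r - 1) ∧ r < -6) ∨ ((¬(4*r + (1/3)*w ≠ 3)) → (¬((1/2)*r > 0)))))) ∧ (4*r > w + 5 → (((¬(3*r = 4)) ∧ r < -6) ∨ ((¬((13/3)*r ≠ 7/3)) → (¬((1/2)*r > 0))))))))) ∧ ((¬(w ≥ 4)) → (((¬(4*r > w + 5)) → (r ≤ 7 ∧ r = -1 ∧ (((2*r + w = 6 ↔ w = r - 1) ∧ r < -6) ∨ ((¬(4*r + (1/3)*w ≠ 3)) → (¬((1/2)*r > 0)))))) ∧ (4*r > w + 5 → (((¬(3*r = 4)) ∧ r < -6) ∨ ((¬((13/3)*r ≠ 7/3)) → (¬((1/2)*r > 0)))))))
Answer: WP = (w ≥ 4 → (w ≤ r + 7 ∧ (w ≥ 4 → (w ≤ r + 7 ∧ (w ≥ 4 → (w ≤ r + 7 ∧ (¬(w ≥ 4)) ∧ ((¬(4*r > w + 5)) → (r ≤ 7 ∧ r = -1 ∧ (((2*r + w = 6 ↔ w = r - 1) ∧ r < -6) ∨ ((¬(4*r + (1/3)*w ≠ 3)) → (¬((1/2)*r > 0)))))) ∧ (4*r > w + 5 → (((¬(3*r = 4)) ∧ r < -6) ∨ ((¬((13/3)*r ≠ 7/3)) → (¬((1/2)*r > 0))))))) ∧ ((¬(w ≥ 4)) → (((¬(4*r > w + 5)) → (r ≤ 7 ∧ r = -1 ∧ (((2*r + w = 6 ↔ w = r - 1) ∧ r < -6) ∨ ((¬(4*r + (1/3)*w ≠ 3)) → (¬((1/2)*r > 0)))))) ∧ (4*r > w + 5 → (((¬(3*r = 4)) ∧ r < -6) ∨ ((¬((13/3)*r ≠ 7/3)) → (¬((1/2)*r > 0))))))))) ∧ ((¬(w ≥ 4)) → (((¬(4*r > w + 5)) → (r ≤ 7 ∧ r = -1 ∧ (((2*r + w = 6 ↔ w = r - 1) ∧ r < -6) ∨ ((¬(4*r + (1/3)*w ≠ 3)) → (¬((1/2)*r > 0)))))) ∧ (4*r > w + 5 → (((¬(3*r = 4)) ∧ r < -6) ∨ ((¬((13/3)*r ≠ 7/3)) → (¬((1/2)*r > 0))))))))) ∧ ((¬(w ≥ 4)) → (((¬(4*r > w + 5)) → (r ≤ 7 ∧ r = -1 ∧ (((2*r + w = 6 ↔ w = r - 1) ∧ r < -6) ∨ ((¬(4*r + (1/3)*w ≠ 3)) → (¬((1/2)*r > 0)))))) ∧ (4*r > w + 5 → (((¬(3*r = 4)) ∧ r < -6) ∨ ((¬((13/3)*r ≠ 7/3)) → (¬((1/2)*r > 0)))))))


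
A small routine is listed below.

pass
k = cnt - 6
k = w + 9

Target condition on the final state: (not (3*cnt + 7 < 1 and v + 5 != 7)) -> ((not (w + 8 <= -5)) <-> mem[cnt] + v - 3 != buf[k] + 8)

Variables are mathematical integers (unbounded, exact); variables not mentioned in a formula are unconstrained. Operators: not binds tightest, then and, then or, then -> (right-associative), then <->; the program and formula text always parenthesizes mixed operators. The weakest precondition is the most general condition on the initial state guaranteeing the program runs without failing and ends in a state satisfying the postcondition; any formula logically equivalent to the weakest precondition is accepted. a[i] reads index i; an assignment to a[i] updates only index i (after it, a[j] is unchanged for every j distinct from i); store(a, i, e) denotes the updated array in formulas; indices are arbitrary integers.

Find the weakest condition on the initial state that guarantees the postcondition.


Working backward. After the program, the postcondition (not (3*cnt + 7 < 1 and v + 5 != 7)) -> ((not (w + 8 <= -5)) <-> mem[cnt] + v - 3 != buf[k] + 8) must hold; in canonical form it is (not (3*cnt < -6 and v != 2)) -> ((not (w <= -13)) <-> mem[cnt] + v != buf[k] + 11).
Before k := w + 9: (not (3*cnt < -6 and v != 2)) -> ((not (w <= -13)) <-> mem[cnt] + v != buf[w + 9] + 11)
Before k := cnt - 6: (not (3*cnt < -6 and v != 2)) -> ((not (w <= -13)) <-> mem[cnt] + v != buf[w + 9] + 11)
Before skip: (not (3*cnt < -6 and v != 2)) -> ((not (w <= -13)) <-> mem[cnt] + v != buf[w + 9] + 11)
Answer: WP = (not (3*cnt < -6 and v != 2)) -> ((not (w <= -13)) <-> mem[cnt] + v != buf[w + 9] + 11)


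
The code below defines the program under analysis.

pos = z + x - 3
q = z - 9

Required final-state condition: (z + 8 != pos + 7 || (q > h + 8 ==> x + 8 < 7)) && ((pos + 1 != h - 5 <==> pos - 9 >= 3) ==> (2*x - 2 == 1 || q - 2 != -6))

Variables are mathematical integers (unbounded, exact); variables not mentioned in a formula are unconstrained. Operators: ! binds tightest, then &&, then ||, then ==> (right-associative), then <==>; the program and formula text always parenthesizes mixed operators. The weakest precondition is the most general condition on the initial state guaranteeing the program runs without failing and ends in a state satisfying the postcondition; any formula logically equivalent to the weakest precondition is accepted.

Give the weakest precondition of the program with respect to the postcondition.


Working backward. After the program, the postcondition (z + 8 != pos + 7 || (q > h + 8 ==> x + 8 < 7)) && ((pos + 1 != h - 5 <==> pos - 9 >= 3) ==> (2*x - 2 == 1 || q - 2 != -6)) must hold; in canonical form it is (z != pos - 1 || (q > h + 8 ==> x < -1)) && ((pos != h - 6 <==> pos >= 12) ==> (2*x == 3 || q != -4)).
Before q := z - 9: (z != pos - 1 || (z > h + 17 ==> x < -1)) && ((pos != h - 6 <==> pos >= 12) ==> (2*x == 3 || z != 5))
Before pos := z + x - 3: (x != 4 || (z > h + 17 ==> x < -1)) && ((x + z != h - 3 <==> x + z >= 15) ==> (2*x == 3 || z != 5))
Answer: WP = (x != 4 || (z > h + 17 ==> x < -1)) && ((x + z != h - 3 <==> x + z >= 15) ==> (2*x == 3 || z != 5))


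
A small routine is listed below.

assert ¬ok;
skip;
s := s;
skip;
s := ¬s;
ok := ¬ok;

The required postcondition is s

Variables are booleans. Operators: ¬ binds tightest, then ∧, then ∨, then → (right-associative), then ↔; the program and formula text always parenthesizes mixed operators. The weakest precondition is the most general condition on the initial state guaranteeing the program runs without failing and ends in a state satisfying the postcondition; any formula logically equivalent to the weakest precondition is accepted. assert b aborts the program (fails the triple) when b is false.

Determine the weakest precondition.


Working backward. After the program, s must hold.
Before ok := ¬ok: s
Before s := ¬s: ¬s
Before skip: ¬s
Before s := s: ¬s
Before skip: ¬s
Before assert ¬ok: (¬ok) ∧ (¬s)
Answer: WP = (¬ok) ∧ (¬s)


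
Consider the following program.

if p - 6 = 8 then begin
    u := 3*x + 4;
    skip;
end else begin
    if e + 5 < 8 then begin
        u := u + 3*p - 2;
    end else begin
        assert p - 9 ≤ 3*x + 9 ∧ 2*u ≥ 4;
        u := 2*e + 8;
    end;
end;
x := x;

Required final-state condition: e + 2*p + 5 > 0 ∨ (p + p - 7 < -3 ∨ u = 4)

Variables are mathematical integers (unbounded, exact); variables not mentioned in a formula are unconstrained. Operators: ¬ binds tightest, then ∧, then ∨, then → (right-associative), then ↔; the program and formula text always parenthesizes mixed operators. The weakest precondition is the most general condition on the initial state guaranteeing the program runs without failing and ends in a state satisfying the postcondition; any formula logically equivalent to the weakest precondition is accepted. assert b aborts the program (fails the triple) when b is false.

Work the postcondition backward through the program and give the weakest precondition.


Working backward. After the program, the postcondition e + 2*p + 5 > 0 ∨ (p + p - 7 < -3 ∨ u = 4) must hold; in canonical form it is e + 2*p > -5 ∨ 2*p < 4 ∨ u = 4.
Before x := x: e + 2*p > -5 ∨ 2*p < 4 ∨ u = 4
Then branch requires e + 2*p > -5 ∨ 2*p < 4 ∨ 3*x = 0; else branch requires (e < 3 → (e + 2*p > -5 ∨ 2*p < 4 ∨ 3*p + u = 6)) ∧ ((¬(e < 3)) → (p ≤ 3*x + 18 ∧ 2*u ≥ 4 ∧ (e + 2*p > -5 ∨ 2*p < 4 ∨ 2*e = -4))).
Before the if: (p = 14 → (e + 2*p > -5 ∨ 2*p < 4 ∨ 3*x = 0)) ∧ ((¬(p = 14)) → ((e < 3 → (e + 2*p > -5 ∨ 2*p < 4 ∨ 3*p + u = 6)) ∧ ((¬(e < 3)) → (p ≤ 3*x + 18 ∧ 2*u ≥ 4 ∧ (e + 2*p > -5 ∨ 2*p < 4 ∨ 2*e = -4)))))
Answer: WP = (p = 14 → (e + 2*p > -5 ∨ 2*p < 4 ∨ 3*x = 0)) ∧ ((¬(p = 14)) → ((e < 3 → (e + 2*p > -5 ∨ 2*p < 4 ∨ 3*p + u = 6)) ∧ ((¬(e < 3)) → (p ≤ 3*x + 18 ∧ 2*u ≥ 4 ∧ (e + 2*p > -5 ∨ 2*p < 4 ∨ 2*e = -4)))))


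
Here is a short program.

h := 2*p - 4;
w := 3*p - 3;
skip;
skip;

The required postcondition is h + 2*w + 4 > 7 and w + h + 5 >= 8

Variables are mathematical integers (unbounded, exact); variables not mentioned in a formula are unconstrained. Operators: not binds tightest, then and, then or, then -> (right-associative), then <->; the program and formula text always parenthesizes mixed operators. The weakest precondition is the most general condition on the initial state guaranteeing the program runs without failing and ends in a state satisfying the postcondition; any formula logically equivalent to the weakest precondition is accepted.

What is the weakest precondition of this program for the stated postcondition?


Working backward. After the program, the postcondition h + 2*w + 4 > 7 and w + h + 5 >= 8 must hold; in canonical form it is h + 2*w > 3 and h + w >= 3.
Before skip: h + 2*w > 3 and h + w >= 3
Before skip: h + 2*w > 3 and h + w >= 3
Before w := 3*p - 3: h + 6*p > 9 and h + 3*p >= 6
Before h := 2*p - 4: 8*p > 13 and 5*p >= 10
Answer: WP = 8*p > 13 and 5*p >= 10


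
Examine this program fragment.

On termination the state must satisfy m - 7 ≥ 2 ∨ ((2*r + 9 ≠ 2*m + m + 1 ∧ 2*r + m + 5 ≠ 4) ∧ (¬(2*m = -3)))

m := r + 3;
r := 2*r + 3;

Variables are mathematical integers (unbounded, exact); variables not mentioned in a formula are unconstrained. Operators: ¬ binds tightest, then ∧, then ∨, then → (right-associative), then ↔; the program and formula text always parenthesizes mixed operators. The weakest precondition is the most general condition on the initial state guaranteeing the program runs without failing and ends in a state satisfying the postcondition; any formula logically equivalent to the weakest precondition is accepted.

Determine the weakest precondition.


Working backward. After the program, the postcondition m - 7 ≥ 2 ∨ ((2*r + 9 ≠ 2*m + m + 1 ∧ 2*r + m + 5 ≠ 4) ∧ (¬(2*m = -3))) must hold; in canonical form it is m ≥ 9 ∨ (2*r ≠ 3*m - 8 ∧ m + 2*r ≠ -1 ∧ (¬(2*m = -3))).
Before r := 2*r + 3: m ≥ 9 ∨ (4*r ≠ 3*m - 14 ∧ m + 4*r ≠ -7 ∧ (¬(2*m = -3)))
Before m := r + 3: r ≥ 6 ∨ (r ≠ -5 ∧ 5*r ≠ -10 ∧ (¬(2*r = -9)))
Answer: WP = r ≥ 6 ∨ (r ≠ -5 ∧ 5*r ≠ -10 ∧ (¬(2*r = -9)))


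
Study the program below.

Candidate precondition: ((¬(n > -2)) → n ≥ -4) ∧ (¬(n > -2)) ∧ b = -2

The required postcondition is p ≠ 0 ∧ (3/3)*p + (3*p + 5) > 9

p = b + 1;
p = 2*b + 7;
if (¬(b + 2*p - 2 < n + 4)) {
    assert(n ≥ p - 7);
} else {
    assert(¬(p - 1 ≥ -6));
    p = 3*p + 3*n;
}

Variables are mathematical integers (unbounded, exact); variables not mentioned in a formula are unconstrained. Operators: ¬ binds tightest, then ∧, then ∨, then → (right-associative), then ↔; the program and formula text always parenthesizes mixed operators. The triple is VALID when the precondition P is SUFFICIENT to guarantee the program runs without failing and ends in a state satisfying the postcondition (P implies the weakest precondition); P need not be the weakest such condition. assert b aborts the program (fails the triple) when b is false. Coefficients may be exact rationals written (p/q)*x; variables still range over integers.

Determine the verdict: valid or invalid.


Working backward. After the program, the postcondition p ≠ 0 ∧ (3/3)*p + (3*p + 5) > 9 must hold; in canonical form it is p ≠ 0 ∧ 4*p > 4.
Then branch requires n ≥ p - 7 ∧ p ≠ 0 ∧ 4*p > 4; else branch requires (¬(p ≥ -5)) ∧ 3*n + 3*p ≠ 0 ∧ 12*n + 12*p > 4.
Before the if: ((¬(b + 2*p < n + 6)) → (n ≥ p - 7 ∧ p ≠ 0 ∧ 4*p > 4)) ∧ (b + 2*p < n + 6 → ((¬(p ≥ -5)) ∧ 3*n + 3*p ≠ 0 ∧ 12*n + 12*p > 4))
Before p := 2*b + 7: ((¬(5*b < n - 8)) → (n ≥ 2*b ∧ 2*b ≠ -7 ∧ 8*b > -24)) ∧ (5*b < n - 8 → ((¬(2*b ≥ -12)) ∧ 6*b + 3*n ≠ -21 ∧ 24*b + 12*n > -80))
Before p := b + 1: ((¬(5*b < n - 8)) → (n ≥ 2*b ∧ 2*b ≠ -7 ∧ 8*b > -24)) ∧ (5*b < n - 8 → ((¬(2*b ≥ -12)) ∧ 6*b + 3*n ≠ -21 ∧ 24*b + 12*n > -80))
The weakest precondition is ((¬(5*b < n - 8)) → (n ≥ 2*b ∧ 2*b ≠ -7 ∧ 8*b > -24)) ∧ (5*b < n - 8 → ((¬(2*b ≥ -12)) ∧ 6*b + 3*n ≠ -21 ∧ 24*b + 12*n > -80)).
Check whether ((¬(n > -2)) → n ≥ -4) ∧ (¬(n > -2)) ∧ b = -2 implies it.
Every state satisfying the precondition satisfies the weakest precondition: the implication holds.
Answer: valid


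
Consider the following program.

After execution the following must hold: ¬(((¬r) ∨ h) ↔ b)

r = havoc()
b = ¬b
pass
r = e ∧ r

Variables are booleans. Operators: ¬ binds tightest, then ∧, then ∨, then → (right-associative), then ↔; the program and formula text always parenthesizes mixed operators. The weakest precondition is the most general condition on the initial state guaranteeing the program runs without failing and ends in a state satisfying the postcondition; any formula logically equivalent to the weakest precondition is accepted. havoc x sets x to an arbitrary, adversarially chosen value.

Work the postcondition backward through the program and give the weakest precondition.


Working backward. After the program, ¬(((¬r) ∨ h) ↔ b) must hold.
Before r := e ∧ r: ¬(((¬(e ∧ r)) ∨ h) ↔ b)
Before skip: ¬(((¬(e ∧ r)) ∨ h) ↔ b)
Before b := ¬b: ¬(((¬(e ∧ r)) ∨ h) ↔ (¬b))
Before havoc r: (¬(((¬e) ∨ h) ↔ (¬b))) ∧ b
Answer: WP = (¬(((¬e) ∨ h) ↔ (¬b))) ∧ b


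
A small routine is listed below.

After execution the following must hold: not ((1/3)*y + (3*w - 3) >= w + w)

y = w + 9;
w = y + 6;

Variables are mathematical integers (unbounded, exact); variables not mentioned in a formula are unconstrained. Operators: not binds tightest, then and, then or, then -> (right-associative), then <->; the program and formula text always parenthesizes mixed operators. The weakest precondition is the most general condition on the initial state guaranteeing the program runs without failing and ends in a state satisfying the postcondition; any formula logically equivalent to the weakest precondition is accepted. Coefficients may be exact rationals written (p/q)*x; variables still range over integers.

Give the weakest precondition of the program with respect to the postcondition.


Working backward. After the program, the postcondition not ((1/3)*y + (3*w - 3) >= w + w) must hold; in canonical form it is not (w + (1/3)*y >= 3).
Before w := y + 6: not ((4/3)*y >= -3)
Before y := w + 9: not ((4/3)*w >= -15)
Answer: WP = not ((4/3)*w >= -15)


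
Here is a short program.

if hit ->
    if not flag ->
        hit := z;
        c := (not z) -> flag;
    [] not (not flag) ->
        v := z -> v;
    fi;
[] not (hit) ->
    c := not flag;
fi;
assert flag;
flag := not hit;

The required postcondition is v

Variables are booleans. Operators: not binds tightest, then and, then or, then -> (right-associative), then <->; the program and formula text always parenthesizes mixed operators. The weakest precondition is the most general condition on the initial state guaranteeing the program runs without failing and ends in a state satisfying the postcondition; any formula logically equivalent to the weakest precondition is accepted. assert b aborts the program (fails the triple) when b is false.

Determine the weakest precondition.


Working backward. After the program, v must hold.
Before flag := not hit: v
Before assert flag: flag and v
Then branch requires ((not flag) -> (flag and v)) and (flag -> (flag and (z -> v))); else branch requires flag and v.
Before the if: (hit -> (((not flag) -> (flag and v)) and (flag -> (flag and (z -> v))))) and ((not hit) -> (flag and v))
Answer: WP = (hit -> (((not flag) -> (flag and v)) and (flag -> (flag and (z -> v))))) and ((not hit) -> (flag and v))


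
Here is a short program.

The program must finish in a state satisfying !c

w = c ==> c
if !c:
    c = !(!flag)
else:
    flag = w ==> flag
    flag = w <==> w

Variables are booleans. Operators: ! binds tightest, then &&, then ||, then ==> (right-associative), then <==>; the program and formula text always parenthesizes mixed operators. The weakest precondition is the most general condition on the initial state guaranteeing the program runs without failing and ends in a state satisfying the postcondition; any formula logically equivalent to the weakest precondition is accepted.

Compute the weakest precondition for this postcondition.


Working backward. After the program, !c must hold.
Then branch requires !flag; else branch requires !c.
Before the if: ((!c) ==> (!flag)) && (c ==> (!c))
Before w := c ==> c: ((!c) ==> (!flag)) && (c ==> (!c))
Answer: WP = ((!c) ==> (!flag)) && (c ==> (!c))


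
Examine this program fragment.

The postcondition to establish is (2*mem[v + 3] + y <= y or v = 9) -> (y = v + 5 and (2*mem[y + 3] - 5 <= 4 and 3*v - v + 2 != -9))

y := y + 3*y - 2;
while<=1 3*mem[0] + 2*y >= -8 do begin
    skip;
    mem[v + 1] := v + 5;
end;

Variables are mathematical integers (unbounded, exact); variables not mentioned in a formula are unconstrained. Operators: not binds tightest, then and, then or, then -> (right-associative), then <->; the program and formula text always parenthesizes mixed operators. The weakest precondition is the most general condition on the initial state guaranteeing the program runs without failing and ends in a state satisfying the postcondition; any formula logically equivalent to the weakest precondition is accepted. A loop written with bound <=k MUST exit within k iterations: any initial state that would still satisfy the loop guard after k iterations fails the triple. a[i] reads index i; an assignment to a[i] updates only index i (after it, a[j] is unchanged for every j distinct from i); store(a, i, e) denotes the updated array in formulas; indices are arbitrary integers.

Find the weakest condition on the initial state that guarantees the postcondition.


Working backward. After the program, the postcondition (2*mem[v + 3] + y <= y or v = 9) -> (y = v + 5 and (2*mem[y + 3] - 5 <= 4 and 3*v - v + 2 != -9)) must hold; in canonical form it is (2*mem[v + 3] <= 0 or v = 9) -> (y = v + 5 and 2*mem[y + 3] <= 9 and 2*v != -11).
Before the loop (bound <=1), unroll the exhaustion recursion (WP_0 = exit-now case; WP_j = one more guarded iteration, up to j = 1):
  WP_0: (not (3*mem[0] + 2*y >= -8)) and ((2*mem[v + 3] <= 0 or v = 9) -> (y = v + 5 and 2*mem[y + 3] <= 9 and 2*v != -11))
  WP_1: (3*mem[0] + 2*y >= -8 -> ((not (3*store(mem, v + 1, v + 5)[0] + 2*y >= -8)) and ((2*store(mem, v + 1, v + 5)[v + 3] <= 0 or v = 9) -> (y = v + 5 and 2*store(mem, v + 1, v + 5)[y + 3] <= 9 and 2*v != -11)))) and ((not (3*mem[0] + 2*y >= -8)) -> ((2*mem[v + 3] <= 0 or v = 9) -> (y = v + 5 and 2*mem[y + 3] <= 9 and 2*v != -11)))
So before the loop: (3*mem[0] + 2*y >= -8 -> ((not (3*store(mem, v + 1, v + 5)[0] + 2*y >= -8)) and ((2*store(mem, v + 1, v + 5)[v + 3] <= 0 or v = 9) -> (y = v + 5 and 2*store(mem, v + 1, v + 5)[y + 3] <= 9 and 2*v != -11)))) and ((not (3*mem[0] + 2*y >= -8)) -> ((2*mem[v + 3] <= 0 or v = 9) -> (y = v + 5 and 2*mem[y + 3] <= 9 and 2*v != -11)))
Before y := y + 3*y - 2: (3*mem[0] + 8*y >= -4 -> ((not (3*store(mem, v + 1, v + 5)[0] + 8*y >= -4)) and ((2*store(mem, v + 1, v + 5)[v + 3] <= 0 or v = 9) -> (4*y = v + 7 and 2*store(mem, v + 1, v + 5)[4*y + 1] <= 9 and 2*v != -11)))) and ((not (3*mem[0] + 8*y >= -4)) -> ((2*mem[v + 3] <= 0 or v = 9) -> (4*y = v + 7 and 2*mem[4*y + 1] <= 9 and 2*v != -11)))
Answer: WP = (3*mem[0] + 8*y >= -4 -> ((not (3*store(mem, v + 1, v + 5)[0] + 8*y >= -4)) and ((2*store(mem, v + 1, v + 5)[v + 3] <= 0 or v = 9) -> (4*y = v + 7 and 2*store(mem, v + 1, v + 5)[4*y + 1] <= 9 and 2*v != -11)))) and ((not (3*mem[0] + 8*y >= -4)) -> ((2*mem[v + 3] <= 0 or v = 9) -> (4*y = v + 7 and 2*mem[4*y + 1] <= 9 and 2*v != -11)))


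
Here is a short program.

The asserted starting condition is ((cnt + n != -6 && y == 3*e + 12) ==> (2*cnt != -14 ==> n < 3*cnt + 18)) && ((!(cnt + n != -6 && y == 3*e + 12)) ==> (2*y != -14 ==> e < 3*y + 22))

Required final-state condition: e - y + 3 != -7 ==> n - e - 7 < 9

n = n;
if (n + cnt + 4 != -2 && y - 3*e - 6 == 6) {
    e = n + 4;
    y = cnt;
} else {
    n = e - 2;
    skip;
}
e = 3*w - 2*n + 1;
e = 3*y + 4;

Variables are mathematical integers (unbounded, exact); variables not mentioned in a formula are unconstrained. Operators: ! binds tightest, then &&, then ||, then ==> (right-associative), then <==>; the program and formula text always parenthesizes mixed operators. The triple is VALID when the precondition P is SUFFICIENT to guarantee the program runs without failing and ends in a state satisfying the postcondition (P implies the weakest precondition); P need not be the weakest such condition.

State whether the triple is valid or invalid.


Working backward. After the program, the postcondition e - y + 3 != -7 ==> n - e - 7 < 9 must hold; in canonical form it is e != y - 10 ==> n < e + 16.
Before e := 3*y + 4: 2*y != -14 ==> n < 3*y + 20
Before e := 3*w - 2*n + 1: 2*y != -14 ==> n < 3*y + 20
Then branch requires 2*cnt != -14 ==> n < 3*cnt + 20; else branch requires 2*y != -14 ==> e < 3*y + 22.
Before the if: ((cnt + n != -6 && y == 3*e + 12) ==> (2*cnt != -14 ==> n < 3*cnt + 20)) && ((!(cnt + n != -6 && y == 3*e + 12)) ==> (2*y != -14 ==> e < 3*y + 22))
Before n := n: ((cnt + n != -6 && y == 3*e + 12) ==> (2*cnt != -14 ==> n < 3*cnt + 20)) && ((!(cnt + n != -6 && y == 3*e + 12)) ==> (2*y != -14 ==> e < 3*y + 22))
The weakest precondition is ((cnt + n != -6 && y == 3*e + 12) ==> (2*cnt != -14 ==> n < 3*cnt + 20)) && ((!(cnt + n != -6 && y == 3*e + 12)) ==> (2*y != -14 ==> e < 3*y + 22)).
Check whether ((cnt + n != -6 && y == 3*e + 12) ==> (2*cnt != -14 ==> n < 3*cnt + 18)) && ((!(cnt + n != -6 && y == 3*e + 12)) ==> (2*y != -14 ==> e < 3*y + 22)) implies it.
Every state satisfying the precondition satisfies the weakest precondition: the implication holds.
Answer: valid
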